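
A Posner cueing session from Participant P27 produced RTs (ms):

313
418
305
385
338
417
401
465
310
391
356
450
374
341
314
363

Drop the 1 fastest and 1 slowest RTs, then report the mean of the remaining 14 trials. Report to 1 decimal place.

369.4 ms

Sorted: 305, 310, 313, 314, 338, 341, 356, 363, 374, 385, 391, 401, 417, 418, 450, 465
Drop lowest 1 (305) and highest 1 (465)
Remaining (n=14): Σ = 5171, mean = 5171/14 = 369.357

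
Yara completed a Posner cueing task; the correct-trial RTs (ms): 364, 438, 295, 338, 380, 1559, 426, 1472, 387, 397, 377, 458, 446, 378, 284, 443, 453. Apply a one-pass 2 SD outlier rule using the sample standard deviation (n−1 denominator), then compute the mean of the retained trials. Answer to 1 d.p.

390.9 ms

n = 17, ΣRT = 8895, M = 523.235
Σ(x−M)² = 2277757.06; s = √(2277757.06/16) = 377.306
Cutoffs: 523.235 ± 2·377.306 → [-231.4, 1277.8]
Outside: 1472, 1559 → excluded.
Retained (n=15): Σ = 5864, mean = 5864/15 = 390.933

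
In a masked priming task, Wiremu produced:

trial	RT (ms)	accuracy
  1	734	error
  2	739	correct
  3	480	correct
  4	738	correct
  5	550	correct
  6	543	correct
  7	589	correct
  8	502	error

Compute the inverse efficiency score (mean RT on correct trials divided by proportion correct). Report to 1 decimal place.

Correct trials (n=6): 739, 480, 738, 550, 543, 589
Mean correct RT = 3639/6 = 606.5000 ms
Proportion correct = 6/8
IES = 606.5000 / (6/8) = 808.667 ms

808.7 ms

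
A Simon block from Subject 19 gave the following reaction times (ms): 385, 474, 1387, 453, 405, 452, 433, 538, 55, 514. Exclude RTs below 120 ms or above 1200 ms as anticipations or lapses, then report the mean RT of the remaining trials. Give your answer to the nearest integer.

Excluded: 55, 1387
Retained (n=8): Σ = 3654
Mean = 3654/8 = 456.7500

457 ms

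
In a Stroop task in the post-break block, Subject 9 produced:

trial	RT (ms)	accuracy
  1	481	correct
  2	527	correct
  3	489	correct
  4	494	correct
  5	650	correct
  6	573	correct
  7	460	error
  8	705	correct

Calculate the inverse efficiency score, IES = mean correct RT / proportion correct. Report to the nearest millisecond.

640 ms

Correct trials (n=7): 481, 527, 489, 494, 650, 573, 705
Mean correct RT = 3919/7 = 559.8571 ms
Proportion correct = 7/8
IES = 559.8571 / (7/8) = 639.837 ms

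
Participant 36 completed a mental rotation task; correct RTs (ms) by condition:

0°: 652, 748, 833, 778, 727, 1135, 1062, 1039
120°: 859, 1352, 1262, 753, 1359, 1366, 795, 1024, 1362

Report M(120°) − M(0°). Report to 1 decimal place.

254.0 ms

M(0°) = 6974/8 = 871.750
M(120°) = 10132/9 = 1125.778
Difference = 1125.778 − 871.750 = 254.028 ms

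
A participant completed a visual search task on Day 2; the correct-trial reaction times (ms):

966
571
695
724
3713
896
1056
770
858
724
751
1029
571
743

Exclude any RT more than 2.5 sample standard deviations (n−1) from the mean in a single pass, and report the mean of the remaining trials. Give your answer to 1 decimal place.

n = 14, ΣRT = 14067, M = 1004.786
Σ(x−M)² = 8190570.36; s = √(8190570.36/13) = 793.753
Cutoffs: 1004.786 ± 2.5·793.753 → [-979.6, 2989.2]
Outside: 3713 → excluded.
Retained (n=13): Σ = 10354, mean = 10354/13 = 796.462

796.5 ms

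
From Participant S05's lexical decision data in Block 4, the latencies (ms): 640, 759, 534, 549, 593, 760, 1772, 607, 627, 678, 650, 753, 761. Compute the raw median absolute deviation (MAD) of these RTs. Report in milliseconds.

101 ms

Sorted: 534, 549, 593, 607, 627, 640, 650, 678, 753, 759, 760, 761, 1772 → median = 650
|x − 650|: 10, 109, 116, 101, 57, 110, 1122, 43, 23, 28, 0, 103, 111
Sorted deviations: 0, 10, 23, 28, 43, 57, 101, 103, 109, 110, 111, 116, 1122 → MAD = 101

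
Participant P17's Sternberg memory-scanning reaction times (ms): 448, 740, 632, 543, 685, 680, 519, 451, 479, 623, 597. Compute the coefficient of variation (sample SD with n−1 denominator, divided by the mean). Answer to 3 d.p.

0.173

n = 11, Σ = 6397, M = 581.5455
Σ(x−M)² = 100796.727; s = √(100796.727/10) = 100.3976
CV = 100.3976 / 581.5455 = 0.17264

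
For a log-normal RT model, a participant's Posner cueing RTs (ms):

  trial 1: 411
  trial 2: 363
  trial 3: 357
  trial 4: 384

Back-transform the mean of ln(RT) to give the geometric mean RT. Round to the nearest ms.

378 ms

ln(RT): 6.0186, 5.8944, 5.8777, 5.9506
Mean ln(RT) = 23.7414/4 = 5.93534
Geometric mean = exp(5.93534) = 378.17 ms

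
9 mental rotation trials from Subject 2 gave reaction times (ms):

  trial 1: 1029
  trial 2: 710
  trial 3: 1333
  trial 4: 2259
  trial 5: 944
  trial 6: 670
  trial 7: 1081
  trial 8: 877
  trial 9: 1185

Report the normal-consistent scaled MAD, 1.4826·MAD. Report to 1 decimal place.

231.3 ms

Sorted: 670, 710, 877, 944, 1029, 1081, 1185, 1333, 2259 → median = 1029
|x − 1029| sorted: 0, 52, 85, 152, 156, 304, 319, 359, 1230 → MAD = 156
Robust SD ≈ 1.4826 × 156 = 231.286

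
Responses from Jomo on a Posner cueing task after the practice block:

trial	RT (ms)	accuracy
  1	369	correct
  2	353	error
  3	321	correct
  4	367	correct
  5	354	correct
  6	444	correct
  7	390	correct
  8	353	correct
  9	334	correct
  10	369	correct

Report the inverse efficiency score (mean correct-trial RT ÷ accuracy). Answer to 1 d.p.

407.5 ms

Correct trials (n=9): 369, 321, 367, 354, 444, 390, 353, 334, 369
Mean correct RT = 3301/9 = 366.7778 ms
Proportion correct = 9/10
IES = 366.7778 / (9/10) = 407.531 ms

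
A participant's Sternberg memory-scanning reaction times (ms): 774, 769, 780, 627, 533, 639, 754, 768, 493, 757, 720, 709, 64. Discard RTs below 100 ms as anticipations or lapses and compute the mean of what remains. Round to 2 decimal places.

693.58 ms

Excluded: 64
Retained (n=12): Σ = 8323
Mean = 8323/12 = 693.5833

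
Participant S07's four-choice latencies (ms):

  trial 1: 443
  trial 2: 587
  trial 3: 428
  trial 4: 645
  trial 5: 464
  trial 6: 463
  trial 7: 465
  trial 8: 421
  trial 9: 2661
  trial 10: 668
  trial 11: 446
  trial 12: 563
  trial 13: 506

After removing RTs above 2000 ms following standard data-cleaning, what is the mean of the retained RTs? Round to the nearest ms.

508 ms

Excluded: 2661
Retained (n=12): Σ = 6099
Mean = 6099/12 = 508.2500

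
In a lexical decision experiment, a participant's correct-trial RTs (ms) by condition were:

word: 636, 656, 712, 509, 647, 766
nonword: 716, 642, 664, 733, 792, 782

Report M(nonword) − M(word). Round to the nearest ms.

M(word) = 3926/6 = 654.333
M(nonword) = 4329/6 = 721.500
Difference = 721.500 − 654.333 = 67.167 ms

67 ms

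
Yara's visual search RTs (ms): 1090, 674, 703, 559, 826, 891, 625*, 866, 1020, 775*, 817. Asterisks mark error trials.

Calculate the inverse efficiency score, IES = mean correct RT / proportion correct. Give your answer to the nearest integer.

Correct trials (n=9): 1090, 674, 703, 559, 826, 891, 866, 1020, 817
Mean correct RT = 7446/9 = 827.3333 ms
Proportion correct = 9/11
IES = 827.3333 / (9/11) = 1011.185 ms

1011 ms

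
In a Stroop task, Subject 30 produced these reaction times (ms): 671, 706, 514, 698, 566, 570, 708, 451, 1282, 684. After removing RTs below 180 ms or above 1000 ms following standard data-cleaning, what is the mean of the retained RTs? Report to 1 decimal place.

618.7 ms

Excluded: 1282
Retained (n=9): Σ = 5568
Mean = 5568/9 = 618.6667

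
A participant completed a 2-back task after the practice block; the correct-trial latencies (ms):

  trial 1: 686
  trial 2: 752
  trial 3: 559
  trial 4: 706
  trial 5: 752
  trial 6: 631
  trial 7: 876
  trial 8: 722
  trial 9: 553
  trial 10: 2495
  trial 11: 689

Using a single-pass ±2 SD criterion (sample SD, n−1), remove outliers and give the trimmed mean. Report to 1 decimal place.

n = 11, ΣRT = 9421, M = 856.455
Σ(x−M)² = 3036238.73; s = √(3036238.73/10) = 551.021
Cutoffs: 856.455 ± 2·551.021 → [-245.6, 1958.5]
Outside: 2495 → excluded.
Retained (n=10): Σ = 6926, mean = 6926/10 = 692.600

692.6 ms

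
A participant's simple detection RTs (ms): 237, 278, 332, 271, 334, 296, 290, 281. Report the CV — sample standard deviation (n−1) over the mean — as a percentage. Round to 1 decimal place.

11.0%

n = 8, Σ = 2319, M = 289.8750
Σ(x−M)² = 7130.875; s = √(7130.875/7) = 31.9170
CV = 31.9170 / 289.8750 = 0.11011 = 11.011%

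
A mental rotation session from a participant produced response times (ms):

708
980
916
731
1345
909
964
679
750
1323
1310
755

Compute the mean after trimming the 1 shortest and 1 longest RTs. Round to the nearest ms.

Sorted: 679, 708, 731, 750, 755, 909, 916, 964, 980, 1310, 1323, 1345
Drop lowest 1 (679) and highest 1 (1345)
Remaining (n=10): Σ = 9346, mean = 9346/10 = 934.600

935 ms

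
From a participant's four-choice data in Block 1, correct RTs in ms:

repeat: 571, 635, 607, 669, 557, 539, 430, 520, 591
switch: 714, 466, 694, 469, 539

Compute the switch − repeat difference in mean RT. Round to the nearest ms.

M(repeat) = 5119/9 = 568.778
M(switch) = 2882/5 = 576.400
Difference = 576.400 − 568.778 = 7.622 ms

8 ms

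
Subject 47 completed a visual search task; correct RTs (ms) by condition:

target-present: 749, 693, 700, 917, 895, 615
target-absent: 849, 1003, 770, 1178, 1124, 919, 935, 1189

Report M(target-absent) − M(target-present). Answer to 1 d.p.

234.4 ms

M(target-present) = 4569/6 = 761.500
M(target-absent) = 7967/8 = 995.875
Difference = 995.875 − 761.500 = 234.375 ms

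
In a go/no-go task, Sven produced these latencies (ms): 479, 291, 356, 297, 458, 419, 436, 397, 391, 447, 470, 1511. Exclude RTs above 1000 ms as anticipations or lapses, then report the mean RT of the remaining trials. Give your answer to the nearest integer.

404 ms

Excluded: 1511
Retained (n=11): Σ = 4441
Mean = 4441/11 = 403.7273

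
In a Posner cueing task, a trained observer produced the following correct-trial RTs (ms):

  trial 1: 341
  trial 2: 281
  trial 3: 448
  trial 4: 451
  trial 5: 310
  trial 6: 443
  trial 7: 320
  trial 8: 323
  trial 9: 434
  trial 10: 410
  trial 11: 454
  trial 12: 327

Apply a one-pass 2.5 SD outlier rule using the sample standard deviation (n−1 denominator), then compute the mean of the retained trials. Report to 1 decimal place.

n = 12, ΣRT = 4542, M = 378.500
Σ(x−M)² = 48779.00; s = √(48779.00/11) = 66.592
Cutoffs: 378.500 ± 2.5·66.592 → [212.0, 545.0]
No RTs fall outside the cutoffs; all 12 retained. Mean = 4542/12 = 378.500

378.5 ms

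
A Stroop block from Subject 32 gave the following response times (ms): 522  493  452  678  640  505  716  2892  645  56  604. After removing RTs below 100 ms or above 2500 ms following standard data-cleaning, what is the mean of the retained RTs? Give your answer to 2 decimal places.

Excluded: 56, 2892
Retained (n=9): Σ = 5255
Mean = 5255/9 = 583.8889

583.89 ms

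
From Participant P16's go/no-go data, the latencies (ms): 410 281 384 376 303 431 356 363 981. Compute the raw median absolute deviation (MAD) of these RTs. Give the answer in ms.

Sorted: 281, 303, 356, 363, 376, 384, 410, 431, 981 → median = 376
|x − 376|: 34, 95, 8, 0, 73, 55, 20, 13, 605
Sorted deviations: 0, 8, 13, 20, 34, 55, 73, 95, 605 → MAD = 34

34 ms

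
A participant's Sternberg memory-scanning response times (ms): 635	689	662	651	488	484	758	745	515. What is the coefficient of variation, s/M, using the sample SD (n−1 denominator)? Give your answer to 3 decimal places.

0.169

n = 9, Σ = 5627, M = 625.2222
Σ(x−M)² = 89079.556; s = √(89079.556/8) = 105.5222
CV = 105.5222 / 625.2222 = 0.16878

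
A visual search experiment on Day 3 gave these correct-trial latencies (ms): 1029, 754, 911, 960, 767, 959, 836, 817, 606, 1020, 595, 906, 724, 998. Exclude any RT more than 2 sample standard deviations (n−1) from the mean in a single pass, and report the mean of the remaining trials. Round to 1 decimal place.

848.7 ms

n = 14, ΣRT = 11882, M = 848.714
Σ(x−M)² = 271486.86; s = √(271486.86/13) = 144.512
Cutoffs: 848.714 ± 2·144.512 → [559.7, 1137.7]
No RTs fall outside the cutoffs; all 14 retained. Mean = 11882/14 = 848.714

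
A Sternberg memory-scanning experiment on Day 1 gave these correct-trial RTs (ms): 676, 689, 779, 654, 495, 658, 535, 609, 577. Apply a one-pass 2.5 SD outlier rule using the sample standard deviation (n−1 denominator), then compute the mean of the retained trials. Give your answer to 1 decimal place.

n = 9, ΣRT = 5672, M = 630.222
Σ(x−M)² = 59657.56; s = √(59657.56/8) = 86.355
Cutoffs: 630.222 ± 2.5·86.355 → [414.3, 846.1]
No RTs fall outside the cutoffs; all 9 retained. Mean = 5672/9 = 630.222

630.2 ms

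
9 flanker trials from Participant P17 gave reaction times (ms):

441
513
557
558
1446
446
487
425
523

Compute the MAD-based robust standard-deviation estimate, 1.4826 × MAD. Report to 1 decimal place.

66.7 ms

Sorted: 425, 441, 446, 487, 513, 523, 557, 558, 1446 → median = 513
|x − 513| sorted: 0, 10, 26, 44, 45, 67, 72, 88, 933 → MAD = 45
Robust SD ≈ 1.4826 × 45 = 66.717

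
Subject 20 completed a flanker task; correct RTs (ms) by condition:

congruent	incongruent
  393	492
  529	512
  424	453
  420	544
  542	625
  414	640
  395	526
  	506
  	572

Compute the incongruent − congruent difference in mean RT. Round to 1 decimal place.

95.8 ms

M(congruent) = 3117/7 = 445.286
M(incongruent) = 4870/9 = 541.111
Difference = 541.111 − 445.286 = 95.825 ms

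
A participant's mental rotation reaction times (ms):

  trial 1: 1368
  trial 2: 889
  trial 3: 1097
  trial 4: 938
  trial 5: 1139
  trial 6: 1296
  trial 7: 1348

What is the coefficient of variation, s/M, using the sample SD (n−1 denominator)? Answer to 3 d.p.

0.167

n = 7, Σ = 8075, M = 1153.5714
Σ(x−M)² = 223949.714; s = √(223949.714/6) = 193.1967
CV = 193.1967 / 1153.5714 = 0.16748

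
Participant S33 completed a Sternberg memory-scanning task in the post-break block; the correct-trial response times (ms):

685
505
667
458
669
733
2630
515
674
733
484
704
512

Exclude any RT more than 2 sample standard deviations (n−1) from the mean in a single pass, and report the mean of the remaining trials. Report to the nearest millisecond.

612 ms

n = 13, ΣRT = 9969, M = 766.846
Σ(x−M)² = 3884769.69; s = √(3884769.69/12) = 568.973
Cutoffs: 766.846 ± 2·568.973 → [-371.1, 1904.8]
Outside: 2630 → excluded.
Retained (n=12): Σ = 7339, mean = 7339/12 = 611.583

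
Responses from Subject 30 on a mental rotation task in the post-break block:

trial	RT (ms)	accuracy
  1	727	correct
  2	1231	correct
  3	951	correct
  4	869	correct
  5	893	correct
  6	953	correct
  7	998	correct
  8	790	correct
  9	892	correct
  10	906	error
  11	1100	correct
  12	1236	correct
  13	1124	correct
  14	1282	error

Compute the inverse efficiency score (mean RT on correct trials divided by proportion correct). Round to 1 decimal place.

Correct trials (n=12): 727, 1231, 951, 869, 893, 953, 998, 790, 892, 1100, 1236, 1124
Mean correct RT = 11764/12 = 980.3333 ms
Proportion correct = 12/14
IES = 980.3333 / (12/14) = 1143.722 ms

1143.7 ms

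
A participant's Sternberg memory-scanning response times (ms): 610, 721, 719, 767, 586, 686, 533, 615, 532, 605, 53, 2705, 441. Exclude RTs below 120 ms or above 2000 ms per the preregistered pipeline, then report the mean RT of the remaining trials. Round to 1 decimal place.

Excluded: 53, 2705
Retained (n=11): Σ = 6815
Mean = 6815/11 = 619.5455

619.5 ms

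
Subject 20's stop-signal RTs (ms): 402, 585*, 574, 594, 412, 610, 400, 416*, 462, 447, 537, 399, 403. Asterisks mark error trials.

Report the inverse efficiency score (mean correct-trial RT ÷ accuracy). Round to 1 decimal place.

Correct trials (n=11): 402, 574, 594, 412, 610, 400, 462, 447, 537, 399, 403
Mean correct RT = 5240/11 = 476.3636 ms
Proportion correct = 11/13
IES = 476.3636 / (11/13) = 562.975 ms

563.0 ms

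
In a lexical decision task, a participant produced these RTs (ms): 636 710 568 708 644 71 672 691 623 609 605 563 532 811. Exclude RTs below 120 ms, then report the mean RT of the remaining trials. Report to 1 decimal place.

Excluded: 71
Retained (n=13): Σ = 8372
Mean = 8372/13 = 644.0000

644.0 ms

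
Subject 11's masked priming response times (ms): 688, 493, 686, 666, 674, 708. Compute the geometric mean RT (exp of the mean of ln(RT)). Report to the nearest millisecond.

ln(RT): 6.5338, 6.2005, 6.5309, 6.5013, 6.5132, 6.5624
Mean ln(RT) = 38.8421/6 = 6.47369
Geometric mean = exp(6.47369) = 647.87 ms

648 ms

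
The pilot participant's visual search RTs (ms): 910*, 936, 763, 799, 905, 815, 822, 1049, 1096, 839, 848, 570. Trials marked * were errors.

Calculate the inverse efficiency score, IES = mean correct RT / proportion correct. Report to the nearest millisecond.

936 ms

Correct trials (n=11): 936, 763, 799, 905, 815, 822, 1049, 1096, 839, 848, 570
Mean correct RT = 9442/11 = 858.3636 ms
Proportion correct = 11/12
IES = 858.3636 / (11/12) = 936.397 ms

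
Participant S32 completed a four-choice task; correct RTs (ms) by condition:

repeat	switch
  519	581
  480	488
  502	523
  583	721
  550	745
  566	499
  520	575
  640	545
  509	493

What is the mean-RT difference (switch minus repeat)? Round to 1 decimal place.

33.4 ms

M(repeat) = 4869/9 = 541.000
M(switch) = 5170/9 = 574.444
Difference = 574.444 − 541.000 = 33.444 ms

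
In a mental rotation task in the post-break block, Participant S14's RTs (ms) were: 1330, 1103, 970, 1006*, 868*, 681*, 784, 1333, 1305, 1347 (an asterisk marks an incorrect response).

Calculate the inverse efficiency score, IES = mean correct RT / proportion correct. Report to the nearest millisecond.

Correct trials (n=7): 1330, 1103, 970, 784, 1333, 1305, 1347
Mean correct RT = 8172/7 = 1167.4286 ms
Proportion correct = 7/10
IES = 1167.4286 / (7/10) = 1667.755 ms

1668 ms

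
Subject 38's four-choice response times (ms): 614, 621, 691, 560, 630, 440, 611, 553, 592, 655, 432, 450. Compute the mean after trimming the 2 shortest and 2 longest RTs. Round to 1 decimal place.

578.9 ms

Sorted: 432, 440, 450, 553, 560, 592, 611, 614, 621, 630, 655, 691
Drop lowest 2 (432, 440) and highest 2 (655, 691)
Remaining (n=8): Σ = 4631, mean = 4631/8 = 578.875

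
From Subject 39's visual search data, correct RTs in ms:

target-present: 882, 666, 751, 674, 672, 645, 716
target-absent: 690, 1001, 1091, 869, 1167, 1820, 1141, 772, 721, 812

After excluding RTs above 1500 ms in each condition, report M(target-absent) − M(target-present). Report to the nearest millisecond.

203 ms

target-absent: exclude 1820
M(target-present) = 5006/7 = 715.143
M(target-absent) = 8264/9 = 918.222
Difference = 918.222 − 715.143 = 203.079 ms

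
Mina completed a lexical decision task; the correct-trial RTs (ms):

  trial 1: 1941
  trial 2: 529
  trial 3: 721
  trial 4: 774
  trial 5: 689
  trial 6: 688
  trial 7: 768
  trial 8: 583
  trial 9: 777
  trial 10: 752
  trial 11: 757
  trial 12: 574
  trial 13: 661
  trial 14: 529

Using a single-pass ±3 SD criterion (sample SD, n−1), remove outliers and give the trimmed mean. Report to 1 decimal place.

n = 14, ΣRT = 10743, M = 767.357
Σ(x−M)² = 1588819.21; s = √(1588819.21/13) = 349.595
Cutoffs: 767.357 ± 3·349.595 → [-281.4, 1816.1]
Outside: 1941 → excluded.
Retained (n=13): Σ = 8802, mean = 8802/13 = 677.077

677.1 ms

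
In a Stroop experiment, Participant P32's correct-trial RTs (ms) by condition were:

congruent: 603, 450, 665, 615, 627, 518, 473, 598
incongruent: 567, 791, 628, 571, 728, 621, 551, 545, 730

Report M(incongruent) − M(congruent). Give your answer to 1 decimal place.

M(congruent) = 4549/8 = 568.625
M(incongruent) = 5732/9 = 636.889
Difference = 636.889 − 568.625 = 68.264 ms

68.3 ms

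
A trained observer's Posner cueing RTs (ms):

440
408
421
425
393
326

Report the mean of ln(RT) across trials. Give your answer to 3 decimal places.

5.992

ln(RT): 6.0868, 6.0113, 6.0426, 6.0521, 5.9738, 5.7869
Σ ln(RT) = 35.9535
Mean = 35.9535/6 = 5.99225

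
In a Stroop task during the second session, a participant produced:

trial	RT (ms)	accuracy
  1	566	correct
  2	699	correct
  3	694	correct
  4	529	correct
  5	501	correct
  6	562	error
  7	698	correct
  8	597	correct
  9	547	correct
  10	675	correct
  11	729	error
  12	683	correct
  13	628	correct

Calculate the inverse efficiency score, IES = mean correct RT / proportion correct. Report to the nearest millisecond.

Correct trials (n=11): 566, 699, 694, 529, 501, 698, 597, 547, 675, 683, 628
Mean correct RT = 6817/11 = 619.7273 ms
Proportion correct = 11/13
IES = 619.7273 / (11/13) = 732.405 ms

732 ms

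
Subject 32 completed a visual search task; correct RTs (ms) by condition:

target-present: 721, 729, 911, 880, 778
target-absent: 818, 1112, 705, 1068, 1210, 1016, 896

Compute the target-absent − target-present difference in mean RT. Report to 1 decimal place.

M(target-present) = 4019/5 = 803.800
M(target-absent) = 6825/7 = 975.000
Difference = 975.000 − 803.800 = 171.200 ms

171.2 ms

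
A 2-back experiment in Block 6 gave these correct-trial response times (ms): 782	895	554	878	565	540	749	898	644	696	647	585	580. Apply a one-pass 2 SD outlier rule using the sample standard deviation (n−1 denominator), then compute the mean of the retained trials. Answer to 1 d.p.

693.3 ms

n = 13, ΣRT = 9013, M = 693.308
Σ(x−M)² = 216182.77; s = √(216182.77/12) = 134.221
Cutoffs: 693.308 ± 2·134.221 → [424.9, 961.7]
No RTs fall outside the cutoffs; all 13 retained. Mean = 9013/13 = 693.308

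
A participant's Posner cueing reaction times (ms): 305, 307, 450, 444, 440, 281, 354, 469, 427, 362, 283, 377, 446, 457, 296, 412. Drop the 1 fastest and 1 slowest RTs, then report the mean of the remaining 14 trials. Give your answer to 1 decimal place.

Sorted: 281, 283, 296, 305, 307, 354, 362, 377, 412, 427, 440, 444, 446, 450, 457, 469
Drop lowest 1 (281) and highest 1 (469)
Remaining (n=14): Σ = 5360, mean = 5360/14 = 382.857

382.9 ms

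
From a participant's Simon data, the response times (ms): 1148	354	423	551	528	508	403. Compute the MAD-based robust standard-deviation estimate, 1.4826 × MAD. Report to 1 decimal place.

126.0 ms

Sorted: 354, 403, 423, 508, 528, 551, 1148 → median = 508
|x − 508| sorted: 0, 20, 43, 85, 105, 154, 640 → MAD = 85
Robust SD ≈ 1.4826 × 85 = 126.021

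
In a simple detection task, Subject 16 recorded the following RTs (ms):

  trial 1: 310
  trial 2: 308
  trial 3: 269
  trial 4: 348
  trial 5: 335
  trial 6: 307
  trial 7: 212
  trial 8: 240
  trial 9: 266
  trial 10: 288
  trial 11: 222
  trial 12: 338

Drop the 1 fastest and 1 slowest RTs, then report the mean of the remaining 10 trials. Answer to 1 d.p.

Sorted: 212, 222, 240, 266, 269, 288, 307, 308, 310, 335, 338, 348
Drop lowest 1 (212) and highest 1 (348)
Remaining (n=10): Σ = 2883, mean = 2883/10 = 288.300

288.3 ms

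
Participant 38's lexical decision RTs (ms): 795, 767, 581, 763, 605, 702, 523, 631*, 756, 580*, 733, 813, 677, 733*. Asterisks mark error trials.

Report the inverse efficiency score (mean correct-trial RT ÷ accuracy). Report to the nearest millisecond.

Correct trials (n=11): 795, 767, 581, 763, 605, 702, 523, 756, 733, 813, 677
Mean correct RT = 7715/11 = 701.3636 ms
Proportion correct = 11/14
IES = 701.3636 / (11/14) = 892.645 ms

893 ms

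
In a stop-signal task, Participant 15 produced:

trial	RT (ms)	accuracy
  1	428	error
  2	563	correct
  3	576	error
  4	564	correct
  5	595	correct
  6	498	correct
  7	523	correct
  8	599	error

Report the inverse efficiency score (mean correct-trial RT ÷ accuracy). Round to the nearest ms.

878 ms

Correct trials (n=5): 563, 564, 595, 498, 523
Mean correct RT = 2743/5 = 548.6000 ms
Proportion correct = 5/8
IES = 548.6000 / (5/8) = 877.760 ms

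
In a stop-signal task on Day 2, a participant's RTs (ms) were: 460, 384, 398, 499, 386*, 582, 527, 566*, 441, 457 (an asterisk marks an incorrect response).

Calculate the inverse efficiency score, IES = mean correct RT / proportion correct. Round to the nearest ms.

586 ms

Correct trials (n=8): 460, 384, 398, 499, 582, 527, 441, 457
Mean correct RT = 3748/8 = 468.5000 ms
Proportion correct = 8/10
IES = 468.5000 / (8/10) = 585.625 ms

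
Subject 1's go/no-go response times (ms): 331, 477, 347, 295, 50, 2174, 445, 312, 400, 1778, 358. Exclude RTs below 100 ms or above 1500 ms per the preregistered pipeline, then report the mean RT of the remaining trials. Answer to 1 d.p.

370.6 ms

Excluded: 50, 1778, 2174
Retained (n=8): Σ = 2965
Mean = 2965/8 = 370.6250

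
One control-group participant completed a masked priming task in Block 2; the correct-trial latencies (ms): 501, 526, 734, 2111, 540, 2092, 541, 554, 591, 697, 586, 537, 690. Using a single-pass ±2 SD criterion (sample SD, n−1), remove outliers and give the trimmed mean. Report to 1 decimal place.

n = 13, ΣRT = 10700, M = 823.077
Σ(x−M)² = 3926446.92; s = √(3926446.92/12) = 572.017
Cutoffs: 823.077 ± 2·572.017 → [-321.0, 1967.1]
Outside: 2092, 2111 → excluded.
Retained (n=11): Σ = 6497, mean = 6497/11 = 590.636

590.6 ms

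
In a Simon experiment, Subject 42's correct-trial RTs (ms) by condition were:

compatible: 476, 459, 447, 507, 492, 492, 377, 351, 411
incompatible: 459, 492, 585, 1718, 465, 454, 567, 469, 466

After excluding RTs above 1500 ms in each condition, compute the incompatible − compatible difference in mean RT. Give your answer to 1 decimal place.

48.8 ms

incompatible: exclude 1718
M(compatible) = 4012/9 = 445.778
M(incompatible) = 3957/8 = 494.625
Difference = 494.625 − 445.778 = 48.847 ms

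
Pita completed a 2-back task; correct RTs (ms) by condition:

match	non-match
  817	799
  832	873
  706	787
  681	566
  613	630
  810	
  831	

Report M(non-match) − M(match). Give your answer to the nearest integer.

-25 ms

M(match) = 5290/7 = 755.714
M(non-match) = 3655/5 = 731.000
Difference = 731.000 − 755.714 = -24.714 ms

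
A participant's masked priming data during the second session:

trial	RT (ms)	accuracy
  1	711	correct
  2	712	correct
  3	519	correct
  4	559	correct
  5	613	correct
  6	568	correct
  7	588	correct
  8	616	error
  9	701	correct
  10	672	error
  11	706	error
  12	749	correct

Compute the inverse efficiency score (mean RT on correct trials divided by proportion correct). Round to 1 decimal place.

847.4 ms

Correct trials (n=9): 711, 712, 519, 559, 613, 568, 588, 701, 749
Mean correct RT = 5720/9 = 635.5556 ms
Proportion correct = 9/12
IES = 635.5556 / (9/12) = 847.407 ms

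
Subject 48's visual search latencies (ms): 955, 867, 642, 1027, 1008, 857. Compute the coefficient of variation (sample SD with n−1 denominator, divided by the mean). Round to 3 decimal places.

0.158

n = 6, Σ = 5356, M = 892.6667
Σ(x−M)² = 99997.333; s = √(99997.333/5) = 141.4195
CV = 141.4195 / 892.6667 = 0.15842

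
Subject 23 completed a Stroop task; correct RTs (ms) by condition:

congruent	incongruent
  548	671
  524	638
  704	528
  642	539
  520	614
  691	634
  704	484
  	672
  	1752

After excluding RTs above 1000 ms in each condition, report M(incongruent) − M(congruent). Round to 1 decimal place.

incongruent: exclude 1752
M(congruent) = 4333/7 = 619.000
M(incongruent) = 4780/8 = 597.500
Difference = 597.500 − 619.000 = -21.500 ms

-21.5 ms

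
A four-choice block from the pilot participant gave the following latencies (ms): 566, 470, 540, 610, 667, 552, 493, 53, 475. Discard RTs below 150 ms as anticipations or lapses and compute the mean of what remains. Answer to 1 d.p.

Excluded: 53
Retained (n=8): Σ = 4373
Mean = 4373/8 = 546.6250

546.6 ms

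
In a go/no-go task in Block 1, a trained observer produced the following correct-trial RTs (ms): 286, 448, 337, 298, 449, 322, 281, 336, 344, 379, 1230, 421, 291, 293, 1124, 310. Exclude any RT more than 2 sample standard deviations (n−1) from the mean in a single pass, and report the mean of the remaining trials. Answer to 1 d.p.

n = 16, ΣRT = 7149, M = 446.812
Σ(x−M)² = 1269876.44; s = √(1269876.44/15) = 290.961
Cutoffs: 446.812 ± 2·290.961 → [-135.1, 1028.7]
Outside: 1124, 1230 → excluded.
Retained (n=14): Σ = 4795, mean = 4795/14 = 342.500

342.5 ms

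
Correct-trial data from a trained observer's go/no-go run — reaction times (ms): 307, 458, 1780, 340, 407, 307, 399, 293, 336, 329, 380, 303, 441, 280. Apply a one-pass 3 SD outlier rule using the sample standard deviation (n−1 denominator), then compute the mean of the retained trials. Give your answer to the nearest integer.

n = 14, ΣRT = 6360, M = 454.286
Σ(x−M)² = 1933930.86; s = √(1933930.86/13) = 385.699
Cutoffs: 454.286 ± 3·385.699 → [-702.8, 1611.4]
Outside: 1780 → excluded.
Retained (n=13): Σ = 4580, mean = 4580/13 = 352.308

352 ms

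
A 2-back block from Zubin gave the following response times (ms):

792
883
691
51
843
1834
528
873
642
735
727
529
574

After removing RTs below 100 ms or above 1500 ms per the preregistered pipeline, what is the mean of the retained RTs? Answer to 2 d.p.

Excluded: 51, 1834
Retained (n=11): Σ = 7817
Mean = 7817/11 = 710.6364

710.64 ms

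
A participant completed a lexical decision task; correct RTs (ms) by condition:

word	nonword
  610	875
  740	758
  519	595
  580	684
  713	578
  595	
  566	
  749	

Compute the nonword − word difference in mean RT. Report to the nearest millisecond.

64 ms

M(word) = 5072/8 = 634.000
M(nonword) = 3490/5 = 698.000
Difference = 698.000 − 634.000 = 64.000 ms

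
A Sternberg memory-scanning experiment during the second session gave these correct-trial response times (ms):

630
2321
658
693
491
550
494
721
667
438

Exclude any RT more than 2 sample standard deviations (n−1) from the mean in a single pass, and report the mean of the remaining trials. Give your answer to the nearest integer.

594 ms

n = 10, ΣRT = 7663, M = 766.300
Σ(x−M)² = 2769188.10; s = √(2769188.10/9) = 554.696
Cutoffs: 766.300 ± 2·554.696 → [-343.1, 1875.7]
Outside: 2321 → excluded.
Retained (n=9): Σ = 5342, mean = 5342/9 = 593.556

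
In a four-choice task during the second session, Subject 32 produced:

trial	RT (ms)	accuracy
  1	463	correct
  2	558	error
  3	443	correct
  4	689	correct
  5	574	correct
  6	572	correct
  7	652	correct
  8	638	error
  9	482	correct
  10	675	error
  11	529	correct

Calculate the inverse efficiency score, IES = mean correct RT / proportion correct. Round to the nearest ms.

Correct trials (n=8): 463, 443, 689, 574, 572, 652, 482, 529
Mean correct RT = 4404/8 = 550.5000 ms
Proportion correct = 8/11
IES = 550.5000 / (8/11) = 756.938 ms

757 ms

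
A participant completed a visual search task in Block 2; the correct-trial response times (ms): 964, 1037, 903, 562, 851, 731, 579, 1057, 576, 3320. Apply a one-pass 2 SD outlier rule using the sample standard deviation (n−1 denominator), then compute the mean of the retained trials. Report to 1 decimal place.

806.7 ms

n = 10, ΣRT = 10580, M = 1058.000
Σ(x−M)² = 6007506.00; s = √(6007506.00/9) = 817.007
Cutoffs: 1058.000 ± 2·817.007 → [-576.0, 2692.0]
Outside: 3320 → excluded.
Retained (n=9): Σ = 7260, mean = 7260/9 = 806.667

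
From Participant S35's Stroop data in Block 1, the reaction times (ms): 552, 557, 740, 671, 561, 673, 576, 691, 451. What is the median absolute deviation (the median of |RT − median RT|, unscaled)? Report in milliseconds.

Sorted: 451, 552, 557, 561, 576, 671, 673, 691, 740 → median = 576
|x − 576|: 24, 19, 164, 95, 15, 97, 0, 115, 125
Sorted deviations: 0, 15, 19, 24, 95, 97, 115, 125, 164 → MAD = 95

95 ms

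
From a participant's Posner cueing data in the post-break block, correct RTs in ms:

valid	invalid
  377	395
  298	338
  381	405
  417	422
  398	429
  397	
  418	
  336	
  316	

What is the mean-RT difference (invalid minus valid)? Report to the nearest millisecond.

M(valid) = 3338/9 = 370.889
M(invalid) = 1989/5 = 397.800
Difference = 397.800 − 370.889 = 26.911 ms

27 ms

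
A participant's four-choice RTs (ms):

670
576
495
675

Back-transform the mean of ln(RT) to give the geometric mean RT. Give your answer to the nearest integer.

599 ms

ln(RT): 6.5073, 6.3561, 6.2046, 6.5147
Mean ln(RT) = 25.5827/4 = 6.39566
Geometric mean = exp(6.39566) = 599.24 ms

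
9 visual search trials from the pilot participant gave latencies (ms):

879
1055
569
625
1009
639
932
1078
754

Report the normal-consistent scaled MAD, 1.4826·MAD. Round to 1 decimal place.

260.9 ms

Sorted: 569, 625, 639, 754, 879, 932, 1009, 1055, 1078 → median = 879
|x − 879| sorted: 0, 53, 125, 130, 176, 199, 240, 254, 310 → MAD = 176
Robust SD ≈ 1.4826 × 176 = 260.938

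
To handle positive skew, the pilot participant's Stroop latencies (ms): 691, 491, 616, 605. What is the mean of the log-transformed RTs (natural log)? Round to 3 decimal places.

6.391

ln(RT): 6.5381, 6.1964, 6.4232, 6.4052
Σ ln(RT) = 25.5631
Mean = 25.5631/4 = 6.39076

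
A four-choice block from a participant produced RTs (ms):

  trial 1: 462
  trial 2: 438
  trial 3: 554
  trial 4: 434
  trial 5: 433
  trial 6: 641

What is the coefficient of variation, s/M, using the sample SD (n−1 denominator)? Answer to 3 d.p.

n = 6, Σ = 2962, M = 493.6667
Σ(x−M)² = 36689.333; s = √(36689.333/5) = 85.6613
CV = 85.6613 / 493.6667 = 0.17352

0.174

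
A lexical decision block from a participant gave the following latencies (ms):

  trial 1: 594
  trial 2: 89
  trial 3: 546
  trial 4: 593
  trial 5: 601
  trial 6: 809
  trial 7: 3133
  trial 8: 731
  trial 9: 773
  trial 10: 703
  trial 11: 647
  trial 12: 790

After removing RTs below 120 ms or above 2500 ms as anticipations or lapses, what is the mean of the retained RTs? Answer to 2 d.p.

Excluded: 89, 3133
Retained (n=10): Σ = 6787
Mean = 6787/10 = 678.7000

678.70 ms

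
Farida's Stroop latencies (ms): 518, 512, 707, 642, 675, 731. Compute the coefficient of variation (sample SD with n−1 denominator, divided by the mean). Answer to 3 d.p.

n = 6, Σ = 3785, M = 630.8333
Σ(x−M)² = 44762.833; s = √(44762.833/5) = 94.6180
CV = 94.6180 / 630.8333 = 0.14999

0.150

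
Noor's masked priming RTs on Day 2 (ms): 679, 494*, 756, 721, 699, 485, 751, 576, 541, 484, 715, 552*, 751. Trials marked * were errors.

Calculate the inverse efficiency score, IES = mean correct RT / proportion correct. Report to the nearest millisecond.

Correct trials (n=11): 679, 756, 721, 699, 485, 751, 576, 541, 484, 715, 751
Mean correct RT = 7158/11 = 650.7273 ms
Proportion correct = 11/13
IES = 650.7273 / (11/13) = 769.041 ms

769 ms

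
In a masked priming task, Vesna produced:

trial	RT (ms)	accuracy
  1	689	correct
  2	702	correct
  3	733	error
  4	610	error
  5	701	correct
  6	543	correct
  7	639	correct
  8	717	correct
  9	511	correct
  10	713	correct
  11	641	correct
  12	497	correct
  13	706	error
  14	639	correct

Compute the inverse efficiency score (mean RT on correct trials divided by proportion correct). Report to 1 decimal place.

Correct trials (n=11): 689, 702, 701, 543, 639, 717, 511, 713, 641, 497, 639
Mean correct RT = 6992/11 = 635.6364 ms
Proportion correct = 11/14
IES = 635.6364 / (11/14) = 808.992 ms

809.0 ms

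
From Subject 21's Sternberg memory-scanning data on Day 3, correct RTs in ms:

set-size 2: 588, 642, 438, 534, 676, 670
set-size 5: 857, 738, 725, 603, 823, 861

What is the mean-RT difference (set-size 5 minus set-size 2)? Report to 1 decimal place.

M(set-size 2) = 3548/6 = 591.333
M(set-size 5) = 4607/6 = 767.833
Difference = 767.833 − 591.333 = 176.500 ms

176.5 ms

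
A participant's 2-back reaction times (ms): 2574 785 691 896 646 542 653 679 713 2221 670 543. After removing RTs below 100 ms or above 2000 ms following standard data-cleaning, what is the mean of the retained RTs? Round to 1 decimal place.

681.8 ms

Excluded: 2221, 2574
Retained (n=10): Σ = 6818
Mean = 6818/10 = 681.8000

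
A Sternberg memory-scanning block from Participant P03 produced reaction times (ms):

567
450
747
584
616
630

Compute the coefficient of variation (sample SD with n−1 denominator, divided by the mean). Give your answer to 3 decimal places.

0.161

n = 6, Σ = 3594, M = 599.0000
Σ(x−M)² = 46604.000; s = √(46604.000/5) = 96.5443
CV = 96.5443 / 599.0000 = 0.16118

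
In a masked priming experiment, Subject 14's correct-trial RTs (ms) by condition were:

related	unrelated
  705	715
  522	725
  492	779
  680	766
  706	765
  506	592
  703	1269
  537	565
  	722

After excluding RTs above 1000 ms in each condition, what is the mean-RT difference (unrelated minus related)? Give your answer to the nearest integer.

unrelated: exclude 1269
M(related) = 4851/8 = 606.375
M(unrelated) = 5629/8 = 703.625
Difference = 703.625 − 606.375 = 97.250 ms

97 ms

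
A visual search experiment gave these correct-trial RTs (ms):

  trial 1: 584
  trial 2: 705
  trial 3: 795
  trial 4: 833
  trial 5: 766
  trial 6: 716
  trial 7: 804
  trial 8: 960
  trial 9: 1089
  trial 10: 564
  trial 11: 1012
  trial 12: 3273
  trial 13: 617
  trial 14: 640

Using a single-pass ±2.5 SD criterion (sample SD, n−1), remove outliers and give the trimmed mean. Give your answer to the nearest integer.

n = 14, ΣRT = 13358, M = 954.143
Σ(x−M)² = 6116961.71; s = √(6116961.71/13) = 685.956
Cutoffs: 954.143 ± 2.5·685.956 → [-760.7, 2669.0]
Outside: 3273 → excluded.
Retained (n=13): Σ = 10085, mean = 10085/13 = 775.769

776 ms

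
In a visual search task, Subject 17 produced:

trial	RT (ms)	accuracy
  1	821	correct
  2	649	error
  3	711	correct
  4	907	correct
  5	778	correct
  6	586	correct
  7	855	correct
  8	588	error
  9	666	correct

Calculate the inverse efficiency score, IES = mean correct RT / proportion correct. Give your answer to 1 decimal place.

Correct trials (n=7): 821, 711, 907, 778, 586, 855, 666
Mean correct RT = 5324/7 = 760.5714 ms
Proportion correct = 7/9
IES = 760.5714 / (7/9) = 977.878 ms

977.9 ms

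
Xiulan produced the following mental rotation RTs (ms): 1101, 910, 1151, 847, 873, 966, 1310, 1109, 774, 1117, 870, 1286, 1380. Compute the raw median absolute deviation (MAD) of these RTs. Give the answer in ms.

191 ms

Sorted: 774, 847, 870, 873, 910, 966, 1101, 1109, 1117, 1151, 1286, 1310, 1380 → median = 1101
|x − 1101|: 0, 191, 50, 254, 228, 135, 209, 8, 327, 16, 231, 185, 279
Sorted deviations: 0, 8, 16, 50, 135, 185, 191, 209, 228, 231, 254, 279, 327 → MAD = 191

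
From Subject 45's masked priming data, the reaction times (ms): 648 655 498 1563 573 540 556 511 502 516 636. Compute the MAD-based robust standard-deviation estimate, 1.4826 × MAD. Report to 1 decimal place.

80.1 ms

Sorted: 498, 502, 511, 516, 540, 556, 573, 636, 648, 655, 1563 → median = 556
|x − 556| sorted: 0, 16, 17, 40, 45, 54, 58, 80, 92, 99, 1007 → MAD = 54
Robust SD ≈ 1.4826 × 54 = 80.060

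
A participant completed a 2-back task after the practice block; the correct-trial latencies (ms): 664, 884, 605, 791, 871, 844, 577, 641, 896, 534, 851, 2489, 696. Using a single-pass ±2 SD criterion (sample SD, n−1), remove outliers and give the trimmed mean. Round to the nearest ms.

738 ms

n = 13, ΣRT = 11343, M = 872.538
Σ(x−M)² = 3023351.23; s = √(3023351.23/12) = 501.942
Cutoffs: 872.538 ± 2·501.942 → [-131.3, 1876.4]
Outside: 2489 → excluded.
Retained (n=12): Σ = 8854, mean = 8854/12 = 737.833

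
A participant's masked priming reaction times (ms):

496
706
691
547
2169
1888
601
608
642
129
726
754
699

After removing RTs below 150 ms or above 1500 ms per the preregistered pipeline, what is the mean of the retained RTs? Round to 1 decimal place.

Excluded: 129, 1888, 2169
Retained (n=10): Σ = 6470
Mean = 6470/10 = 647.0000

647.0 ms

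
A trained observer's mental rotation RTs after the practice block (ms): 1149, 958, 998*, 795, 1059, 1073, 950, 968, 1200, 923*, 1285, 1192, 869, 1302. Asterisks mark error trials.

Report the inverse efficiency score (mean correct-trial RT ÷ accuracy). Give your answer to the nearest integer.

1244 ms

Correct trials (n=12): 1149, 958, 795, 1059, 1073, 950, 968, 1200, 1285, 1192, 869, 1302
Mean correct RT = 12800/12 = 1066.6667 ms
Proportion correct = 12/14
IES = 1066.6667 / (12/14) = 1244.444 ms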